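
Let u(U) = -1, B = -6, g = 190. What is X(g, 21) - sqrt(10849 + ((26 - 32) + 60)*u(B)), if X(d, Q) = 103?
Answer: 103 - sqrt(10795) ≈ -0.89899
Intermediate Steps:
X(g, 21) - sqrt(10849 + ((26 - 32) + 60)*u(B)) = 103 - sqrt(10849 + ((26 - 32) + 60)*(-1)) = 103 - sqrt(10849 + (-6 + 60)*(-1)) = 103 - sqrt(10849 + 54*(-1)) = 103 - sqrt(10849 - 54) = 103 - sqrt(10795)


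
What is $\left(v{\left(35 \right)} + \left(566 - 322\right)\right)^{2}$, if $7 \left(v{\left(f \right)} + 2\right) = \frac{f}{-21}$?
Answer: $\frac{25775929}{441} \approx 58449.0$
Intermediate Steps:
$v{\left(f \right)} = -2 - \frac{f}{147}$ ($v{\left(f \right)} = -2 + \frac{f \frac{1}{-21}}{7} = -2 + \frac{f \left(- \frac{1}{21}\right)}{7} = -2 + \frac{\left(- \frac{1}{21}\right) f}{7} = -2 - \frac{f}{147}$)
$\left(v{\left(35 \right)} + \left(566 - 322\right)\right)^{2} = \left(\left(-2 - \frac{5}{21}\right) + \left(566 - 322\right)\right)^{2} = \left(\left(-2 - \frac{5}{21}\right) + 244\right)^{2} = \left(- \frac{47}{21} + 244\right)^{2} = \left(\frac{5077}{21}\right)^{2} = \frac{25775929}{441}$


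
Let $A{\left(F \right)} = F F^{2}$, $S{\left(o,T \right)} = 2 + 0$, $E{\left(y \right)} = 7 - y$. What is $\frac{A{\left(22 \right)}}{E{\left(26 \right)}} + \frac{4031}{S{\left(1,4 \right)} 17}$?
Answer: $- \frac{285443}{646} \approx -441.86$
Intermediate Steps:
$S{\left(o,T \right)} = 2$
$A{\left(F \right)} = F^{3}$
$\frac{A{\left(22 \right)}}{E{\left(26 \right)}} + \frac{4031}{S{\left(1,4 \right)} 17} = \frac{22^{3}}{7 - 26} + \frac{4031}{2 \cdot 17} = \frac{10648}{7 - 26} + \frac{4031}{34} = \frac{10648}{-19} + 4031 \cdot \frac{1}{34} = 10648 \left(- \frac{1}{19}\right) + \frac{4031}{34} = - \frac{10648}{19} + \frac{4031}{34} = - \frac{285443}{646}$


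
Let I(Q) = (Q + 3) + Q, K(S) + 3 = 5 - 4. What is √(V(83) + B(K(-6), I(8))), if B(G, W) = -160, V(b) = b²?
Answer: √6729 ≈ 82.031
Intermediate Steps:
K(S) = -2 (K(S) = -3 + (5 - 4) = -3 + 1 = -2)
I(Q) = 3 + 2*Q (I(Q) = (3 + Q) + Q = 3 + 2*Q)
√(V(83) + B(K(-6), I(8))) = √(83² - 160) = √(6889 - 160) = √6729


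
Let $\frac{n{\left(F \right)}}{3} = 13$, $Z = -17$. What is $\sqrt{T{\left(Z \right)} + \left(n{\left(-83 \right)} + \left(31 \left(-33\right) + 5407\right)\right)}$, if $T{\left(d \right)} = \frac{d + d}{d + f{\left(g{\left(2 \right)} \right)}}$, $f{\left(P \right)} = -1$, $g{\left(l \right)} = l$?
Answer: $\frac{4 \sqrt{2489}}{3} \approx 66.52$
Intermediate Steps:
$n{\left(F \right)} = 39$ ($n{\left(F \right)} = 3 \cdot 13 = 39$)
$T{\left(d \right)} = \frac{2 d}{-1 + d}$ ($T{\left(d \right)} = \frac{d + d}{d - 1} = \frac{2 d}{-1 + d}$)
$\sqrt{T{\left(Z \right)} + \left(n{\left(-83 \right)} + \left(31 \left(-33\right) + 5407\right)\right)} = \sqrt{2 \left(-17\right) \frac{1}{-1 - 17} + \left(39 + \left(31 \left(-33\right) + 5407\right)\right)} = \sqrt{2 \left(-17\right) \frac{1}{-18} + \left(39 + \left(-1023 + 5407\right)\right)} = \sqrt{2 \left(-17\right) \left(- \frac{1}{18}\right) + \left(39 + 4384\right)} = \sqrt{\frac{17}{9} + 4423} = \sqrt{\frac{39824}{9}} = \frac{4 \sqrt{2489}}{3}$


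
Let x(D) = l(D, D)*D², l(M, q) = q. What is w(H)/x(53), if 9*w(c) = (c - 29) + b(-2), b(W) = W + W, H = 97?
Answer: 64/1339893 ≈ 4.7765e-5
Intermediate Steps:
b(W) = 2*W
x(D) = D³ (x(D) = D*D² = D³)
w(c) = -11/3 + c/9 (w(c) = ((c - 29) + 2*(-2))/9 = ((-29 + c) - 4)/9 = (-33 + c)/9 = -11/3 + c/9)
w(H)/x(53) = (-11/3 + (⅑)*97)/(53³) = (-11/3 + 97/9)/148877 = (64/9)*(1/148877) = 64/1339893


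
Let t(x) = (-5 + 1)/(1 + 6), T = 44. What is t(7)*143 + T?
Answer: -264/7 ≈ -37.714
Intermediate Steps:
t(x) = -4/7
t(7)*143 + T = -4/7*143 + 44 = -572/7 + 44 = -264/7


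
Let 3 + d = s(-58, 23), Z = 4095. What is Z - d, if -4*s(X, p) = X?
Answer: 8167/2 ≈ 4083.5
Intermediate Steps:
s(X, p) = -X/4
d = 23/2 (d = -3 - 1/4*(-58) = -3 + 29/2 = 23/2 ≈ 11.500)
Z - d = 4095 - 1*23/2 = 4095 - 23/2 = 8167/2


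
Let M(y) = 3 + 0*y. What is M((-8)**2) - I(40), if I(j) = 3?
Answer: 0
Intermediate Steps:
M(y) = 3 (M(y) = 3 + 0 = 3)
M((-8)**2) - I(40) = 3 - 1*3 = 3 - 3 = 0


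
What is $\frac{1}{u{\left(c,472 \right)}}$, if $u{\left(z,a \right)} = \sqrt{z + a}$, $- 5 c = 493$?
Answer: $\frac{\sqrt{9335}}{1867} \approx 0.05175$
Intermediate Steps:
$c = - \frac{493}{5}$ ($c = \left(- \frac{1}{5}\right) 493 = - \frac{493}{5} \approx -98.6$)
$u{\left(z,a \right)} = \sqrt{a + z}$
$\frac{1}{u{\left(c,472 \right)}} = \frac{1}{\sqrt{472 - \frac{493}{5}}} = \frac{1}{\sqrt{\frac{1867}{5}}} = \frac{1}{\frac{1}{5} \sqrt{9335}} = \frac{\sqrt{9335}}{1867}$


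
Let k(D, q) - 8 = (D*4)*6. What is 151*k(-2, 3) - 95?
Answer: -6135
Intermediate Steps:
k(D, q) = 8 + 24*D (k(D, q) = 8 + (D*4)*6 = 8 + (4*D)*6 = 8 + 24*D)
151*k(-2, 3) - 95 = 151*(8 + 24*(-2)) - 95 = 151*(8 - 48) - 95 = 151*(-40) - 95 = -6040 - 95 = -6135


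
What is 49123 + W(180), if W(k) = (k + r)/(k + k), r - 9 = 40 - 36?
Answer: 17684473/360 ≈ 49124.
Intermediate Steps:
r = 13 (r = 9 + (40 - 36) = 9 + 4 = 13)
W(k) = (13 + k)/(2*k) (W(k) = (k + 13)/(k + k) = (13 + k)/((2*k)) = (13 + k)*(1/(2*k)) = (13 + k)/(2*k))
49123 + W(180) = 49123 + (½)*(13 + 180)/180 = 49123 + (½)*(1/180)*193 = 49123 + 193/360 = 17684473/360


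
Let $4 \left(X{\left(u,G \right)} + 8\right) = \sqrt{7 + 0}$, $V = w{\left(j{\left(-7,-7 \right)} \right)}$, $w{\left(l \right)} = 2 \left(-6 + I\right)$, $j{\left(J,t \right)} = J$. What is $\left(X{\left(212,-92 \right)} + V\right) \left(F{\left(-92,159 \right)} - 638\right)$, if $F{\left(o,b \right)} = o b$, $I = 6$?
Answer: $122128 - \frac{7633 \sqrt{7}}{2} \approx 1.1203 \cdot 10^{5}$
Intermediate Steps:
$w{\left(l \right)} = 0$ ($w{\left(l \right)} = 2 \left(-6 + 6\right) = 2 \cdot 0 = 0$)
$V = 0$
$X{\left(u,G \right)} = -8 + \frac{\sqrt{7}}{4}$ ($X{\left(u,G \right)} = -8 + \frac{\sqrt{7 + 0}}{4} = -8 + \frac{\sqrt{7}}{4}$)
$F{\left(o,b \right)} = b o$
$\left(X{\left(212,-92 \right)} + V\right) \left(F{\left(-92,159 \right)} - 638\right) = \left(\left(-8 + \frac{\sqrt{7}}{4}\right) + 0\right) \left(159 \left(-92\right) - 638\right) = \left(-8 + \frac{\sqrt{7}}{4}\right) \left(-14628 - 638\right) = \left(-8 + \frac{\sqrt{7}}{4}\right) \left(-15266\right) = 122128 - \frac{7633 \sqrt{7}}{2}$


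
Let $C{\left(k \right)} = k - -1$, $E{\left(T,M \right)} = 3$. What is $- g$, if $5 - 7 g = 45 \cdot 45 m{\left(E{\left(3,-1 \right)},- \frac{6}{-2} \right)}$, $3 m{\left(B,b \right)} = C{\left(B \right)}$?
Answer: $385$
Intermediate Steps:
$C{\left(k \right)} = 1 + k$ ($C{\left(k \right)} = k + 1 = 1 + k$)
$m{\left(B,b \right)} = \frac{1}{3} + \frac{B}{3}$ ($m{\left(B,b \right)} = \frac{1 + B}{3} = \frac{1}{3} + \frac{B}{3}$)
$g = -385$ ($g = \frac{5}{7} - \frac{45 \cdot 45 \left(\frac{1}{3} + \frac{1}{3} \cdot 3\right)}{7} = \frac{5}{7} - \frac{2025 \left(\frac{1}{3} + 1\right)}{7} = \frac{5}{7} - \frac{2025 \cdot \frac{4}{3}}{7} = \frac{5}{7} - \frac{2700}{7} = -385$)
$- g = \left(-1\right) \left(-385\right) = 385$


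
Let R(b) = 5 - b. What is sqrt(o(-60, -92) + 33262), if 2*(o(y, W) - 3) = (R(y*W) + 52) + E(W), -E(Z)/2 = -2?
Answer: sqrt(122142)/2 ≈ 174.74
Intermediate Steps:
E(Z) = 4 (E(Z) = -2*(-2) = 4)
o(y, W) = 67/2 - W*y/2 (o(y, W) = 3 + (((5 - y*W) + 52) + 4)/2 = 3 + (((5 - W*y) + 52) + 4)/2 = 3 + ((57 - W*y) + 4)/2 = 3 + (61 - W*y)/2 = 3 + (61/2 - W*y/2) = 67/2 - W*y/2)
sqrt(o(-60, -92) + 33262) = sqrt((67/2 - 1/2*(-92)*(-60)) + 33262) = sqrt((67/2 - 2760) + 33262) = sqrt(-5453/2 + 33262) = sqrt(61071/2) = sqrt(122142)/2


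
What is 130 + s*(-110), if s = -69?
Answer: 7720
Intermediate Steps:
130 + s*(-110) = 130 - 69*(-110) = 130 + 7590 = 7720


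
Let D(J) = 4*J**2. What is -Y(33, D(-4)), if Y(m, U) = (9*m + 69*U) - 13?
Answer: -4700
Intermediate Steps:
Y(m, U) = -13 + 9*m + 69*U
-Y(33, D(-4)) = -(-13 + 9*33 + 69*(4*(-4)**2)) = -(-13 + 297 + 69*(4*16)) = -(-13 + 297 + 69*64) = -(-13 + 297 + 4416) = -1*4700 = -4700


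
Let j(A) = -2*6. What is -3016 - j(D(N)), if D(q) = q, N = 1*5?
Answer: -3004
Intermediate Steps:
N = 5
j(A) = -12
-3016 - j(D(N)) = -3016 - 1*(-12) = -3016 + 12 = -3004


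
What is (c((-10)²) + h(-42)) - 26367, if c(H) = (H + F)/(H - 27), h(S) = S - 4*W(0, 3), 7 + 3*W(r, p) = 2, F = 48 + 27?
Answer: -5781586/219 ≈ -26400.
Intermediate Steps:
F = 75
W(r, p) = -5/3 (W(r, p) = -7/3 + (⅓)*2 = -7/3 + ⅔ = -5/3)
h(S) = 20/3 + S (h(S) = S - 4*(-5/3) = S + 20/3 = 20/3 + S)
c(H) = (75 + H)/(-27 + H) (c(H) = (H + 75)/(H - 27) = (75 + H)/(-27 + H))
(c((-10)²) + h(-42)) - 26367 = ((75 + (-10)²)/(-27 + (-10)²) + (20/3 - 42)) - 26367 = ((75 + 100)/(-27 + 100) - 106/3) - 26367 = (175/73 - 106/3) - 26367 = -7213/219 - 26367 = -5781586/219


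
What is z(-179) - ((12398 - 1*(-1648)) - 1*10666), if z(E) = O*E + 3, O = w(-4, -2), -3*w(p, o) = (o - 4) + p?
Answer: -11921/3 ≈ -3973.7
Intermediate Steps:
w(p, o) = 4/3 - o/3 - p/3 (w(p, o) = -((o - 4) + p)/3 = -((-4 + o) + p)/3 = -(-4 + o + p)/3 = 4/3 - o/3 - p/3)
O = 10/3 (O = 4/3 - 1/3*(-2) - 1/3*(-4) = 4/3 + 2/3 + 4/3 = 10/3 ≈ 3.3333)
z(E) = 3 + 10*E/3 (z(E) = 10*E/3 + 3 = 3 + 10*E/3)
z(-179) - ((12398 - 1*(-1648)) - 1*10666) = (3 + (10/3)*(-179)) - ((12398 - 1*(-1648)) - 1*10666) = (3 - 1790/3) - ((12398 + 1648) - 10666) = -1781/3 - (14046 - 10666) = -1781/3 - 1*3380 = -1781/3 - 3380 = -11921/3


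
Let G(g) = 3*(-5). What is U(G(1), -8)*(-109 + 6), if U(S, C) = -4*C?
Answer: -3296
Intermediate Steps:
G(g) = -15
U(G(1), -8)*(-109 + 6) = (-4*(-8))*(-109 + 6) = 32*(-103) = -3296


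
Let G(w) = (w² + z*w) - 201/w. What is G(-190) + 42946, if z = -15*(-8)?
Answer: 10686941/190 ≈ 56247.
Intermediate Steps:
z = 120
G(w) = w² - 201/w + 120*w (G(w) = (w² + 120*w) - 201/w = w² - 201/w + 120*w)
G(-190) + 42946 = (-201 + (-190)²*(120 - 190))/(-190) + 42946 = -(-201 + 36100*(-70))/190 + 42946 = -(-201 - 2527000)/190 + 42946 = -1/190*(-2527201) + 42946 = 2527201/190 + 42946 = 10686941/190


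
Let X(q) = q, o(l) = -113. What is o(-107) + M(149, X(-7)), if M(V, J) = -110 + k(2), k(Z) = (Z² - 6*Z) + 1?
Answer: -230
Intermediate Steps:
k(Z) = 1 + Z² - 6*Z
M(V, J) = -117 (M(V, J) = -110 + (1 + 2² - 6*2) = -110 + (1 + 4 - 12) = -110 - 7 = -117)
o(-107) + M(149, X(-7)) = -113 - 117 = -230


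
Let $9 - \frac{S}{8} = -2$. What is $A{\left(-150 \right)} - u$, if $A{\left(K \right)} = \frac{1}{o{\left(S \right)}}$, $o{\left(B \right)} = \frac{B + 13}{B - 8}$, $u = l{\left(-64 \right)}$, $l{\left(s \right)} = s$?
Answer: $\frac{6544}{101} \approx 64.792$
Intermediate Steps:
$S = 88$ ($S = 72 - -16 = 72 + 16 = 88$)
$u = -64$
$o{\left(B \right)} = \frac{13 + B}{-8 + B}$
$A{\left(K \right)} = \frac{80}{101}$ ($A{\left(K \right)} = \frac{1}{\frac{1}{-8 + 88} \left(13 + 88\right)} = \frac{1}{\frac{1}{80} \cdot 101} = \frac{1}{\frac{101}{80}} = \frac{80}{101}$)
$A{\left(-150 \right)} - u = \frac{80}{101} - -64 = \frac{80}{101} + 64 = \frac{6544}{101}$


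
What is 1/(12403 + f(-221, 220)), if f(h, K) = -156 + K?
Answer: 1/12467 ≈ 8.0212e-5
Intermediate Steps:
1/(12403 + f(-221, 220)) = 1/(12403 + (-156 + 220)) = 1/(12403 + 64) = 1/12467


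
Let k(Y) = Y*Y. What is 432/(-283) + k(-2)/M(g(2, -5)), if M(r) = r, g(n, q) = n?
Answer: 134/283 ≈ 0.47350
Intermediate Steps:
k(Y) = Y²
432/(-283) + k(-2)/M(g(2, -5)) = 432/(-283) + (-2)²/2 = 432*(-1/283) + 4*(½) = -432/283 + 2 = 134/283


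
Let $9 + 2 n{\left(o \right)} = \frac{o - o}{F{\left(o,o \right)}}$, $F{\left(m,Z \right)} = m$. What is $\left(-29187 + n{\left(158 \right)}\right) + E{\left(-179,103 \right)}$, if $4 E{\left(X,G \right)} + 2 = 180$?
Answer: $-29147$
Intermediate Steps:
$E{\left(X,G \right)} = \frac{89}{2}$ ($E{\left(X,G \right)} = - \frac{1}{2} + \frac{1}{4} \cdot 180 = - \frac{1}{2} + 45 = \frac{89}{2}$)
$n{\left(o \right)} = - \frac{9}{2}$ ($n{\left(o \right)} = - \frac{9}{2} + \frac{\left(o - o\right) \frac{1}{o}}{2} = - \frac{9}{2} + \frac{0 \frac{1}{o}}{2} = - \frac{9}{2} + \frac{1}{2} \cdot 0 = - \frac{9}{2} + 0 = - \frac{9}{2}$)
$\left(-29187 + n{\left(158 \right)}\right) + E{\left(-179,103 \right)} = \left(-29187 - \frac{9}{2}\right) + \frac{89}{2} = - \frac{58383}{2} + \frac{89}{2} = -29147$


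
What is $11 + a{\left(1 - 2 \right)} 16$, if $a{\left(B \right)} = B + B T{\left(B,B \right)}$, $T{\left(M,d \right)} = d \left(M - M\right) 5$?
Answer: $-5$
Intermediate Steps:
$T{\left(M,d \right)} = 0$ ($T{\left(M,d \right)} = d 0 \cdot 5 = 0 \cdot 5 = 0$)
$a{\left(B \right)} = B$ ($a{\left(B \right)} = B + B 0 = B + 0 = B$)
$11 + a{\left(1 - 2 \right)} 16 = 11 + \left(1 - 2\right) 16 = 11 - 16 = -5$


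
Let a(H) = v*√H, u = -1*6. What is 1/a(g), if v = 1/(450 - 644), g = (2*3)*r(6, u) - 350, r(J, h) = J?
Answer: 97*I*√314/157 ≈ 10.948*I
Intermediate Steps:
u = -6
g = -314 (g = (2*3)*6 - 350 = 6*6 - 350 = 36 - 350 = -314)
v = -1/194 (v = 1/(-194) = -1/194 ≈ -0.0051546)
a(H) = -√H/194
1/a(g) = 1/(-I*√314/194) = 97*I*√314/157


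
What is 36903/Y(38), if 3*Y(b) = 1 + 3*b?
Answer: 110709/115 ≈ 962.69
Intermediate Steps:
Y(b) = ⅓ + b (Y(b) = (1 + 3*b)/3 = ⅓ + b)
36903/Y(38) = 36903/(⅓ + 38) = 36903/(115/3) = 36903*(3/115) = 110709/115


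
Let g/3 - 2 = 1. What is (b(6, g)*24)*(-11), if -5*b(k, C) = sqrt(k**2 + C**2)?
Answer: 792*sqrt(13)/5 ≈ 571.12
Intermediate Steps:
g = 9 (g = 6 + 3*1 = 6 + 3 = 9)
b(k, C) = -sqrt(C**2 + k**2)/5 (b(k, C) = -sqrt(k**2 + C**2)/5 = -sqrt(C**2 + k**2)/5)
(b(6, g)*24)*(-11) = (-sqrt(9**2 + 6**2)/5*24)*(-11) = (-sqrt(81 + 36)/5*24)*(-11) = (-3*sqrt(13)/5*24)*(-11) = -72*sqrt(13)/5*(-11) = 792*sqrt(13)/5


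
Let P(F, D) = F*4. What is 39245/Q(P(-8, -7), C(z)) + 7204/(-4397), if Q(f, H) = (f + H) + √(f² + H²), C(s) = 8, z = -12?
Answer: 517219739/281408 + 39245*√17/64 ≈ 4366.3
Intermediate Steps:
P(F, D) = 4*F
Q(f, H) = H + f + √(H² + f²) (Q(f, H) = (H + f) + √(H² + f²) = H + f + √(H² + f²))
39245/Q(P(-8, -7), C(z)) + 7204/(-4397) = 39245/(8 + 4*(-8) + √(8² + (4*(-8))²)) + 7204/(-4397) = 39245/(8 - 32 + √(64 + (-32)²)) + 7204*(-1/4397) = 39245/(8 - 32 + √(64 + 1024)) - 7204/4397 = 39245/(8 - 32 + √1088) - 7204/4397 = 39245/(8 - 32 + 8*√17) - 7204/4397 = 39245/(-24 + 8*√17) - 7204/4397 = -7204/4397 + 39245/(-24 + 8*√17)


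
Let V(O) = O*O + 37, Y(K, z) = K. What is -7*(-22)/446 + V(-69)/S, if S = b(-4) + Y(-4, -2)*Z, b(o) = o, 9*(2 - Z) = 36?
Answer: 535131/446 ≈ 1199.8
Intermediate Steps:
Z = -2 (Z = 2 - 1/9*36 = 2 - 4 = -2)
V(O) = 37 + O**2 (V(O) = O**2 + 37 = 37 + O**2)
S = 4 (S = -4 - 4*(-2) = -4 + 8 = 4)
-7*(-22)/446 + V(-69)/S = -7*(-22)/446 + (37 + (-69)**2)/4 = 154*(1/446) + (37 + 4761)*(1/4) = 77/223 + 4798*(1/4) = 77/223 + 2399/2 = 535131/446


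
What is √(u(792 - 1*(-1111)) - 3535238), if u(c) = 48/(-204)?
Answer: 5*I*√40867354/17 ≈ 1880.2*I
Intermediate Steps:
u(c) = -4/17 (u(c) = 48*(-1/204) = -4/17)
√(u(792 - 1*(-1111)) - 3535238) = √(-4/17 - 3535238) = √(-60099050/17) = 5*I*√40867354/17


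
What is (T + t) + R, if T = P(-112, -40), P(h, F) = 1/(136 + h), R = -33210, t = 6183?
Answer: -648647/24 ≈ -27027.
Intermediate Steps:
T = 1/24 (T = 1/(136 - 112) = 1/24 ≈ 0.041667)
(T + t) + R = (1/24 + 6183) - 33210 = 148393/24 - 33210 = -648647/24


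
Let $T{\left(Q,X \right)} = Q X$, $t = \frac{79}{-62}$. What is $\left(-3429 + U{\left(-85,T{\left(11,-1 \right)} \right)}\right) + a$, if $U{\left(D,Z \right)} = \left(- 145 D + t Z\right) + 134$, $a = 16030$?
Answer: $\frac{1554589}{62} \approx 25074.0$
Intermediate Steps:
$t = - \frac{79}{62}$ ($t = 79 \left(- \frac{1}{62}\right) = - \frac{79}{62} \approx -1.2742$)
$U{\left(D,Z \right)} = 134 - 145 D - \frac{79 Z}{62}$ ($U{\left(D,Z \right)} = \left(- 145 D - \frac{79 Z}{62}\right) + 134 = 134 - 145 D - \frac{79 Z}{62}$)
$\left(-3429 + U{\left(-85,T{\left(11,-1 \right)} \right)}\right) + a = \left(-3429 - \left(-12459 + \frac{79}{62} \cdot 11 \left(-1\right)\right)\right) + 16030 = \left(-3429 + \left(134 + 12325 - - \frac{869}{62}\right)\right) + 16030 = \left(-3429 + \left(134 + 12325 + \frac{869}{62}\right)\right) + 16030 = \left(-3429 + \frac{773327}{62}\right) + 16030 = \frac{560729}{62} + 16030 = \frac{1554589}{62}$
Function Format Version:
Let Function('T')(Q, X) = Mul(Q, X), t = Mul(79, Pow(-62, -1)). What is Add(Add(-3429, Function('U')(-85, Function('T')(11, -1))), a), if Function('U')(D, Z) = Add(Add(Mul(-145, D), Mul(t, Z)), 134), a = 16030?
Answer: Rational(1554589, 62) ≈ 25074.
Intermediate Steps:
t = Rational(-79, 62) (t = Mul(79, Rational(-1, 62)) = Rational(-79, 62) ≈ -1.2742)
Function('U')(D, Z) = Add(134, Mul(-145, D), Mul(Rational(-79, 62), Z)) (Function('U')(D, Z) = Add(Add(Mul(-145, D), Mul(Rational(-79, 62), Z)), 134) = Add(134, Mul(-145, D), Mul(Rational(-79, 62), Z)))
Add(Add(-3429, Function('U')(-85, Function('T')(11, -1))), a) = Add(Add(-3429, Add(134, Mul(-145, -85), Mul(Rational(-79, 62), Mul(11, -1)))), 16030) = Add(Add(-3429, Add(134, 12325, Mul(Rational(-79, 62), -11))), 16030) = Add(Add(-3429, Add(134, 12325, Rational(869, 62))), 16030) = Add(Add(-3429, Rational(773327, 62)), 16030) = Add(Rational(560729, 62), 16030) = Rational(1554589, 62)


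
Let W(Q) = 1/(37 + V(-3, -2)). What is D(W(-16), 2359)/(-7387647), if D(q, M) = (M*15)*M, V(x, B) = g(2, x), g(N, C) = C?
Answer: -27824405/2462549 ≈ -11.299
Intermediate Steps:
V(x, B) = x
W(Q) = 1/34 (W(Q) = 1/(37 - 3) = 1/34)
D(q, M) = 15*M² (D(q, M) = (15*M)*M = 15*M²)
D(W(-16), 2359)/(-7387647) = (15*2359²)/(-7387647) = (15*5564881)*(-1/7387647) = 83473215*(-1/7387647) = -27824405/2462549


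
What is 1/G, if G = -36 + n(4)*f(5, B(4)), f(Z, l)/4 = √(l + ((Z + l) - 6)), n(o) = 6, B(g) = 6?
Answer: 1/140 + √11/210 ≈ 0.022936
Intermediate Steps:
f(Z, l) = 4*√(-6 + Z + 2*l) (f(Z, l) = 4*√(l + ((Z + l) - 6)) = 4*√(l + (-6 + Z + l)) = 4*√(-6 + Z + 2*l))
G = -36 + 24*√11 (G = -36 + 6*(4*√(-6 + 5 + 2*6)) = -36 + 6*(4*√(-6 + 5 + 12)) = -36 + 6*(4*√11) = -36 + 24*√11 ≈ 43.599)
1/G = 1/(-36 + 24*√11)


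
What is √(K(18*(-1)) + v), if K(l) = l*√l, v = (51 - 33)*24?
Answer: 3*√(48 - 6*I*√2) ≈ 20.865 - 1.83*I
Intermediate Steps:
v = 432 (v = 18*24 = 432)
K(l) = l^(3/2)
√(K(18*(-1)) + v) = √((18*(-1))^(3/2) + 432) = √((-18)^(3/2) + 432) = √(-54*I*√2 + 432) = √(432 - 54*I*√2)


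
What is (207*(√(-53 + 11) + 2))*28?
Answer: 11592 + 5796*I*√42 ≈ 11592.0 + 37562.0*I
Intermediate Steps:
(207*(√(-53 + 11) + 2))*28 = (207*(√(-42) + 2))*28 = (207*(I*√42 + 2))*28 = (207*(2 + I*√42))*28 = (414 + 207*I*√42)*28 = 11592 + 5796*I*√42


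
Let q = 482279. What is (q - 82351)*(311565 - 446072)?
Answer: -53793115496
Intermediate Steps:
(q - 82351)*(311565 - 446072) = (482279 - 82351)*(311565 - 446072) = 399928*(-134507) = -53793115496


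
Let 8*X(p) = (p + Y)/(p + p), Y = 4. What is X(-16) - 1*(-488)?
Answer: 31235/64 ≈ 488.05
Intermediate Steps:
X(p) = (4 + p)/(16*p) (X(p) = ((p + 4)/(p + p))/8 = ((4 + p)/((2*p)))/8 = ((4 + p)*(1/(2*p)))/8 = ((4 + p)/(2*p))/8 = (4 + p)/(16*p))
X(-16) - 1*(-488) = (1/16)*(4 - 16)/(-16) - 1*(-488) = (1/16)*(-1/16)*(-12) + 488 = 3/64 + 488 = 31235/64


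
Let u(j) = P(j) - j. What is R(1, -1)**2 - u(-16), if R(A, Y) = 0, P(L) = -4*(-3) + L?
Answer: -12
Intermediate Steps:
P(L) = 12 + L
u(j) = 12 (u(j) = (12 + j) - j = 12)
R(1, -1)**2 - u(-16) = 0**2 - 1*12 = 0 - 12 = -12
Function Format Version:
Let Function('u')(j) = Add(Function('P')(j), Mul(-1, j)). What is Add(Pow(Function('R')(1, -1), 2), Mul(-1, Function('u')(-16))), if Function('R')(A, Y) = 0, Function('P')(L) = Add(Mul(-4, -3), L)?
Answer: -12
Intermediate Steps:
Function('P')(L) = Add(12, L)
Function('u')(j) = 12 (Function('u')(j) = Add(Add(12, j), Mul(-1, j)) = 12)
Add(Pow(Function('R')(1, -1), 2), Mul(-1, Function('u')(-16))) = Add(Pow(0, 2), Mul(-1, 12)) = Add(0, -12) = -12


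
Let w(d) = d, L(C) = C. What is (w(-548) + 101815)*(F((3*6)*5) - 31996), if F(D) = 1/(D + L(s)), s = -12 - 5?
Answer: -236530040769/73 ≈ -3.2401e+9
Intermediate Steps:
s = -17
F(D) = 1/(-17 + D) (F(D) = 1/(D - 17) = 1/(-17 + D))
(w(-548) + 101815)*(F((3*6)*5) - 31996) = (-548 + 101815)*(1/(-17 + (3*6)*5) - 31996) = 101267*(1/(-17 + 18*5) - 31996) = 101267*(1/(-17 + 90) - 31996) = 101267*(1/73 - 31996) = 101267*(-2335707/73) = -236530040769/73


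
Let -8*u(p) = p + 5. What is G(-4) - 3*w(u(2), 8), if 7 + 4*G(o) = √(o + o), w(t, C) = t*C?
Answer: 77/4 + I*√2/2 ≈ 19.25 + 0.70711*I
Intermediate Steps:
u(p) = -5/8 - p/8 (u(p) = -(p + 5)/8 = -(5 + p)/8 = -5/8 - p/8)
w(t, C) = C*t
G(o) = -7/4 + √2*√o/4 (G(o) = -7/4 + √(o + o)/4 = -7/4 + √(2*o)/4 = -7/4 + (√2*√o)/4 = -7/4 + √2*√o/4)
G(-4) - 3*w(u(2), 8) = (-7/4 + √2*√(-4)/4) - 24*(-5/8 - ⅛*2) = (-7/4 + √2*(2*I)/4) - 24*(-5/8 - ¼) = (-7/4 + I*√2/2) - 24*(-7)/8 = (-7/4 + I*√2/2) - 3*(-7) = (-7/4 + I*√2/2) + 21 = 77/4 + I*√2/2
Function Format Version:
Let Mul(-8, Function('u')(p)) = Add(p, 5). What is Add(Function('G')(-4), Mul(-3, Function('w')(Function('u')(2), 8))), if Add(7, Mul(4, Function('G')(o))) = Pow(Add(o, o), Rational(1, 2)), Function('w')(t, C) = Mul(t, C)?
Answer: Add(Rational(77, 4), Mul(Rational(1, 2), I, Pow(2, Rational(1, 2)))) ≈ Add(19.250, Mul(0.70711, I))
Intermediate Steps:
Function('u')(p) = Add(Rational(-5, 8), Mul(Rational(-1, 8), p)) (Function('u')(p) = Mul(Rational(-1, 8), Add(p, 5)) = Mul(Rational(-1, 8), Add(5, p)) = Add(Rational(-5, 8), Mul(Rational(-1, 8), p)))
Function('w')(t, C) = Mul(C, t)
Function('G')(o) = Add(Rational(-7, 4), Mul(Rational(1, 4), Pow(2, Rational(1, 2)), Pow(o, Rational(1, 2)))) (Function('G')(o) = Add(Rational(-7, 4), Mul(Rational(1, 4), Pow(Add(o, o), Rational(1, 2)))) = Add(Rational(-7, 4), Mul(Rational(1, 4), Pow(Mul(2, o), Rational(1, 2)))) = Add(Rational(-7, 4), Mul(Rational(1, 4), Mul(Pow(2, Rational(1, 2)), Pow(o, Rational(1, 2))))) = Add(Rational(-7, 4), Mul(Rational(1, 4), Pow(2, Rational(1, 2)), Pow(o, Rational(1, 2)))))
Add(Function('G')(-4), Mul(-3, Function('w')(Function('u')(2), 8))) = Add(Add(Rational(-7, 4), Mul(Rational(1, 4), Pow(2, Rational(1, 2)), Pow(-4, Rational(1, 2)))), Mul(-3, Mul(8, Add(Rational(-5, 8), Mul(Rational(-1, 8), 2))))) = Add(Add(Rational(-7, 4), Mul(Rational(1, 4), Pow(2, Rational(1, 2)), Mul(2, I))), Mul(-3, Mul(8, Add(Rational(-5, 8), Rational(-1, 4))))) = Add(Add(Rational(-7, 4), Mul(Rational(1, 2), I, Pow(2, Rational(1, 2)))), Mul(-3, Mul(8, Rational(-7, 8)))) = Add(Add(Rational(-7, 4), Mul(Rational(1, 2), I, Pow(2, Rational(1, 2)))), Mul(-3, -7)) = Add(Add(Rational(-7, 4), Mul(Rational(1, 2), I, Pow(2, Rational(1, 2)))), 21) = Add(Rational(77, 4), Mul(Rational(1, 2), I, Pow(2, Rational(1, 2))))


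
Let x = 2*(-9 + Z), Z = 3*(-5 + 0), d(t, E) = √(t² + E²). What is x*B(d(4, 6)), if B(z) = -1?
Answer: 48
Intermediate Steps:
d(t, E) = √(E² + t²)
Z = -15 (Z = 3*(-5) = -15)
x = -48 (x = 2*(-9 - 15) = 2*(-24) = -48)
x*B(d(4, 6)) = -48*(-1) = 48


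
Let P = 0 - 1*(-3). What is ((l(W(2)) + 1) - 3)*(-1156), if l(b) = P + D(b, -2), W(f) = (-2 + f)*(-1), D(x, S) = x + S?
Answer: 1156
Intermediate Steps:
D(x, S) = S + x
W(f) = 2 - f
P = 3 (P = 0 + 3 = 3)
l(b) = 1 + b (l(b) = 3 + (-2 + b) = 1 + b)
((l(W(2)) + 1) - 3)*(-1156) = (((1 + (2 - 1*2)) + 1) - 3)*(-1156) = (((1 + (2 - 2)) + 1) - 3)*(-1156) = (((1 + 0) + 1) - 3)*(-1156) = ((1 + 1) - 3)*(-1156) = (2 - 3)*(-1156) = -1*(-1156) = 1156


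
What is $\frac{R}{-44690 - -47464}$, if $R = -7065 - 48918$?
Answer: $- \frac{55983}{2774} \approx -20.181$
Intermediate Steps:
$R = -55983$ ($R = -7065 - 48918 = -55983$)
$\frac{R}{-44690 - -47464} = - \frac{55983}{-44690 - -47464} = - \frac{55983}{-44690 + 47464} = - \frac{55983}{2774}$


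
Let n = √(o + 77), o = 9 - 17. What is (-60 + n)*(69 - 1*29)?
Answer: -2400 + 40*√69 ≈ -2067.7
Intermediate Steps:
o = -8
n = √69 (n = √(-8 + 77) = √69 ≈ 8.3066)
(-60 + n)*(69 - 1*29) = (-60 + √69)*(69 - 1*29) = (-60 + √69)*(69 - 29) = (-60 + √69)*40 = -2400 + 40*√69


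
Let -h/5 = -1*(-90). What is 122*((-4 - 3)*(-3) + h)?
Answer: -52338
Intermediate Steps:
h = -450 (h = -(-5)*(-90) = -5*90 = -450)
122*((-4 - 3)*(-3) + h) = 122*((-4 - 3)*(-3) - 450) = 122*(-7*(-3) - 450) = 122*(21 - 450) = 122*(-429) = -52338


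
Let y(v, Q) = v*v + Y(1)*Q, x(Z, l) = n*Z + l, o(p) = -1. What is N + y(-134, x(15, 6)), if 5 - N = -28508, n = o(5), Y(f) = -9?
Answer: 46550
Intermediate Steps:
n = -1
x(Z, l) = l - Z (x(Z, l) = -Z + l = l - Z)
N = 28513 (N = 5 - 1*(-28508) = 5 + 28508 = 28513)
y(v, Q) = v² - 9*Q (y(v, Q) = v*v - 9*Q = v² - 9*Q)
N + y(-134, x(15, 6)) = 28513 + ((-134)² - 9*(6 - 1*15)) = 28513 + (17956 - 9*(6 - 15)) = 28513 + (17956 - 9*(-9)) = 28513 + (17956 + 81) = 28513 + 18037 = 46550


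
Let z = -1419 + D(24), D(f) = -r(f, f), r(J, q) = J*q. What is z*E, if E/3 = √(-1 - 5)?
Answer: -5985*I*√6 ≈ -14660.0*I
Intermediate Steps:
D(f) = -f² (D(f) = -f*f = -f²)
z = -1995 (z = -1419 - 1*24² = -1419 - 1*576 = -1419 - 576 = -1995)
E = 3*I*√6 (E = 3*√(-1 - 5) = 3*√(-6) = 3*(I*√6) = 3*I*√6 ≈ 7.3485*I)
z*E = -5985*I*√6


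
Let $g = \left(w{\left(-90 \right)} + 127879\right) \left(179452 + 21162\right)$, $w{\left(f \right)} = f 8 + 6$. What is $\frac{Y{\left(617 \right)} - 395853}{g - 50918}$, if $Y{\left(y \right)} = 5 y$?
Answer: $- \frac{49096}{3188878549} \approx -1.5396 \cdot 10^{-5}$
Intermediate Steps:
$w{\left(f \right)} = 6 + 8 f$ ($w{\left(f \right)} = 8 f + 6 = 6 + 8 f$)
$g = 25511079310$ ($g = \left(\left(6 + 8 \left(-90\right)\right) + 127879\right) \left(179452 + 21162\right) = \left(\left(6 - 720\right) + 127879\right) 200614 = \left(-714 + 127879\right) 200614 = 127165 \cdot 200614 = 25511079310$)
$\frac{Y{\left(617 \right)} - 395853}{g - 50918} = \frac{5 \cdot 617 - 395853}{25511079310 - 50918} = \frac{3085 - 395853}{25511028392} = \left(-392768\right) \frac{1}{25511028392} = - \frac{49096}{3188878549}$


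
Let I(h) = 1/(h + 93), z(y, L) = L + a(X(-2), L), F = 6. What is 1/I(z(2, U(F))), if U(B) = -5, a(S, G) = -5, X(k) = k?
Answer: 83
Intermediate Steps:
z(y, L) = -5 + L (z(y, L) = L - 5 = -5 + L)
I(h) = 1/(93 + h)
1/I(z(2, U(F))) = 1/(1/(93 + (-5 - 5))) = 1/(1/(93 - 10)) = 1/(1/83) = 83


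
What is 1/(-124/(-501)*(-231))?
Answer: -167/9548 ≈ -0.017491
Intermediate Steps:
1/(-124/(-501)*(-231)) = 1/(-124*(-1/501)*(-231)) = 1/((124/501)*(-231)) = 1/(-9548/167) = -167/9548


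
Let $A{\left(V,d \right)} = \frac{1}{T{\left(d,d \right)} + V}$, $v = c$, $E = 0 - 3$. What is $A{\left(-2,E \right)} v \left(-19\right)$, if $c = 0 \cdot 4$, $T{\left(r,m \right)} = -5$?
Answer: $0$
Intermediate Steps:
$E = -3$
$c = 0$
$v = 0$
$A{\left(V,d \right)} = \frac{1}{-5 + V}$
$A{\left(-2,E \right)} v \left(-19\right) = \frac{1}{-5 - 2} \cdot 0 \left(-19\right) = \frac{1}{-7} \cdot 0 \left(-19\right) = \left(- \frac{1}{7}\right) 0 \left(-19\right) = 0 \left(-19\right) = 0$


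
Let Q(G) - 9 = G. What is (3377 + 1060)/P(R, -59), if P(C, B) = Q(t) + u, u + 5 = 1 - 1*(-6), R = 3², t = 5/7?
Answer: 31059/82 ≈ 378.77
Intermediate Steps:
t = 5/7 (t = 5*(⅐) = 5/7 ≈ 0.71429)
R = 9
Q(G) = 9 + G
u = 2 (u = -5 + (1 - 1*(-6)) = -5 + (1 + 6) = -5 + 7 = 2)
P(C, B) = 82/7 (P(C, B) = (9 + 5/7) + 2 = 68/7 + 2 = 82/7)
(3377 + 1060)/P(R, -59) = (3377 + 1060)/(82/7) = 4437*(7/82) = 31059/82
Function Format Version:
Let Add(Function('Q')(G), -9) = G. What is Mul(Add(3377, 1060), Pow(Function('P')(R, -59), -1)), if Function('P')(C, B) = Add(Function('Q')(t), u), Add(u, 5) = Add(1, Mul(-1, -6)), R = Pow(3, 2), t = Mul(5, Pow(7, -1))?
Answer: Rational(31059, 82) ≈ 378.77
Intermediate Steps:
t = Rational(5, 7) (t = Mul(5, Rational(1, 7)) = Rational(5, 7) ≈ 0.71429)
R = 9
Function('Q')(G) = Add(9, G)
u = 2 (u = Add(-5, Add(1, Mul(-1, -6))) = Add(-5, Add(1, 6)) = Add(-5, 7) = 2)
Function('P')(C, B) = Rational(82, 7) (Function('P')(C, B) = Add(Add(9, Rational(5, 7)), 2) = Add(Rational(68, 7), 2) = Rational(82, 7))
Mul(Add(3377, 1060), Pow(Function('P')(R, -59), -1)) = Mul(Add(3377, 1060), Pow(Rational(82, 7), -1)) = Mul(4437, Rational(7, 82)) = Rational(31059, 82)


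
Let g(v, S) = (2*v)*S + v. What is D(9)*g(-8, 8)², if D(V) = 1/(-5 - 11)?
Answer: -1156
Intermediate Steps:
D(V) = -1/16 (D(V) = 1/(-16) = -1/16)
g(v, S) = v + 2*S*v (g(v, S) = 2*S*v + v = v + 2*S*v)
D(9)*g(-8, 8)² = -64*(1 + 2*8)²/16 = -64*(1 + 16)²/16 = -(-8*17)²/16 = -1/16*(-136)² = -1/16*18496 = -1156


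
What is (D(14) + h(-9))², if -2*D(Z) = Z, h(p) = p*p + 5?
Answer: 6241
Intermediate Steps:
h(p) = 5 + p² (h(p) = p² + 5 = 5 + p²)
D(Z) = -Z/2
(D(14) + h(-9))² = (-½*14 + (5 + (-9)²))² = (-7 + (5 + 81))² = (-7 + 86)² = 79² = 6241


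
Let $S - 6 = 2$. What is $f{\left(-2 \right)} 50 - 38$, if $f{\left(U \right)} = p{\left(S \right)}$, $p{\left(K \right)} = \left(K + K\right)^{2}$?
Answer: $12762$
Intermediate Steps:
$S = 8$ ($S = 6 + 2 = 8$)
$p{\left(K \right)} = 4 K^{2}$ ($p{\left(K \right)} = \left(2 K\right)^{2} = 4 K^{2}$)
$f{\left(U \right)} = 256$ ($f{\left(U \right)} = 4 \cdot 8^{2} = 4 \cdot 64 = 256$)
$f{\left(-2 \right)} 50 - 38 = 256 \cdot 50 - 38 = 12800 - 38 = 12762$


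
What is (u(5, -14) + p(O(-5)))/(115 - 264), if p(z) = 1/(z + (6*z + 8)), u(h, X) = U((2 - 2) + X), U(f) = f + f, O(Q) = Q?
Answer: 757/4023 ≈ 0.18817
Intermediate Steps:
U(f) = 2*f
u(h, X) = 2*X (u(h, X) = 2*((2 - 2) + X) = 2*(0 + X) = 2*X)
p(z) = 1/(8 + 7*z) (p(z) = 1/(z + (8 + 6*z)) = 1/(8 + 7*z))
(u(5, -14) + p(O(-5)))/(115 - 264) = (2*(-14) + 1/(8 + 7*(-5)))/(115 - 264) = (-28 + 1/(8 - 35))/(-149) = (-28 + 1/(-27))*(-1/149) = (-28 - 1/27)*(-1/149) = -757/27*(-1/149) = 757/4023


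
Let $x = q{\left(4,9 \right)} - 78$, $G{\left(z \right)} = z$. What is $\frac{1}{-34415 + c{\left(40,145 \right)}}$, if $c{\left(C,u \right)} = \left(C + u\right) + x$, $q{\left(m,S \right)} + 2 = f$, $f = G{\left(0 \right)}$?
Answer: $- \frac{1}{34310} \approx -2.9146 \cdot 10^{-5}$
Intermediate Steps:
$f = 0$
$q{\left(m,S \right)} = -2$ ($q{\left(m,S \right)} = -2 + 0 = -2$)
$x = -80$ ($x = -2 - 78 = -80$)
$c{\left(C,u \right)} = -80 + C + u$ ($c{\left(C,u \right)} = \left(C + u\right) - 80 = -80 + C + u$)
$\frac{1}{-34415 + c{\left(40,145 \right)}} = \frac{1}{-34415 + \left(-80 + 40 + 145\right)} = \frac{1}{-34415 + 105} = \frac{1}{-34310} = - \frac{1}{34310}$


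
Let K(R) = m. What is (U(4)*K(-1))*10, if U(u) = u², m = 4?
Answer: 640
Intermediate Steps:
K(R) = 4
(U(4)*K(-1))*10 = (4²*4)*10 = (16*4)*10 = 64*10 = 640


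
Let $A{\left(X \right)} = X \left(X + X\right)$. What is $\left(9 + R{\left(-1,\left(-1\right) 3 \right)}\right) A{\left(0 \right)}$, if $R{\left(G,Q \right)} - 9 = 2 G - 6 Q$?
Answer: $0$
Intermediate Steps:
$R{\left(G,Q \right)} = 9 - 6 Q + 2 G$ ($R{\left(G,Q \right)} = 9 + \left(2 G - 6 Q\right) = 9 + \left(- 6 Q + 2 G\right) = 9 - 6 Q + 2 G$)
$A{\left(X \right)} = 2 X^{2}$ ($A{\left(X \right)} = X 2 X = 2 X^{2}$)
$\left(9 + R{\left(-1,\left(-1\right) 3 \right)}\right) A{\left(0 \right)} = \left(9 + \left(9 - 6 \left(\left(-1\right) 3\right) + 2 \left(-1\right)\right)\right) 2 \cdot 0^{2} = \left(9 - -25\right) 2 \cdot 0 = \left(9 + \left(9 + 18 - 2\right)\right) 0 = \left(9 + 25\right) 0 = 34 \cdot 0 = 0$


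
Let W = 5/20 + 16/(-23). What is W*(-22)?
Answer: 451/46 ≈ 9.8044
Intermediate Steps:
W = -41/92 (W = 5*(1/20) + 16*(-1/23) = ¼ - 16/23 = -41/92 ≈ -0.44565)
W*(-22) = -41/92*(-22) = 451/46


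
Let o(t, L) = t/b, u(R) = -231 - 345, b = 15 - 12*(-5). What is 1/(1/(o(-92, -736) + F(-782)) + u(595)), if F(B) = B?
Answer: -58742/33835467 ≈ -0.0017361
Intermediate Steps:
b = 75 (b = 15 + 60 = 75)
u(R) = -576
o(t, L) = t/75
1/(1/(o(-92, -736) + F(-782)) + u(595)) = 1/(1/((1/75)*(-92) - 782) - 576) = 1/(1/(-92/75 - 782) - 576) = 1/(1/(-58742/75) - 576) = 1/(-75/58742 - 576) = 1/(-33835467/58742) = -58742/33835467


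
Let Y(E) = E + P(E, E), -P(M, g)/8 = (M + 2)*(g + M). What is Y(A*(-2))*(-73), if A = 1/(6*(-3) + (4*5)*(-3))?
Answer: 89425/1521 ≈ 58.794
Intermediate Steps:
P(M, g) = -8*(2 + M)*(M + g) (P(M, g) = -8*(M + 2)*(g + M) = -8*(2 + M)*(M + g))
A = -1/78 (A = 1/(-18 + 20*(-3)) = 1/(-18 - 60) = 1/(-78) = -1/78 ≈ -0.012821)
Y(E) = -31*E - 16*E**2 (Y(E) = E + (-16*E - 16*E - 8*E**2 - 8*E*E) = E + (-16*E - 16*E - 8*E**2 - 8*E**2) = E + (-32*E - 16*E**2) = -31*E - 16*E**2)
Y(A*(-2))*(-73) = ((-1/78*(-2))*(-31 - (-8)*(-2)/39))*(-73) = ((-31 - 16*1/39)/39)*(-73) = ((-31 - 16/39)/39)*(-73) = ((1/39)*(-1225/39))*(-73) = -1225/1521*(-73) = 89425/1521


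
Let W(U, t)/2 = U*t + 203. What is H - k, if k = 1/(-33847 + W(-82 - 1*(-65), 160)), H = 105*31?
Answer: 126557656/38881 ≈ 3255.0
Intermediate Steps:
W(U, t) = 406 + 2*U*t (W(U, t) = 2*(U*t + 203) = 2*(203 + U*t) = 406 + 2*U*t)
H = 3255
k = -1/38881 (k = 1/(-33847 + (406 + 2*(-82 - 1*(-65))*160)) = 1/(-33847 + (406 + 2*(-82 + 65)*160)) = 1/(-33847 + (406 + 2*(-17)*160)) = 1/(-33847 + (406 - 5440)) = 1/(-33847 - 5034) = 1/(-38881) = -1/38881 ≈ -2.5719e-5)
H - k = 3255 - 1*(-1/38881) = 3255 + 1/38881 = 126557656/38881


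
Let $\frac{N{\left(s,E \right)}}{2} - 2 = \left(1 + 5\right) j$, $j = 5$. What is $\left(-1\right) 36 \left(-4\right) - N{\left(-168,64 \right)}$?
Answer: $80$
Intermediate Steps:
$N{\left(s,E \right)} = 64$ ($N{\left(s,E \right)} = 4 + 2 \left(1 + 5\right) 5 = 4 + 2 \cdot 6 \cdot 5 = 4 + 2 \cdot 30 = 4 + 60 = 64$)
$\left(-1\right) 36 \left(-4\right) - N{\left(-168,64 \right)} = \left(-1\right) 36 \left(-4\right) - 64 = \left(-36\right) \left(-4\right) - 64 = 144 - 64 = 80$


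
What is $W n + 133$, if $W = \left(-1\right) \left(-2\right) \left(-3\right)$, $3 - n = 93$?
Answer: $673$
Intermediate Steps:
$n = -90$ ($n = 3 - 93 = -90$)
$W = -6$ ($W = 2 \left(-3\right) = -6$)
$W n + 133 = \left(-6\right) \left(-90\right) + 133 = 540 + 133 = 673$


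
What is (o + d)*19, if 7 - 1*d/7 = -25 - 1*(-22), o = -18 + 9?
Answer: 1159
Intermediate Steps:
o = -9
d = 70 (d = 49 - 7*(-25 - 1*(-22)) = 49 - 7*(-25 + 22) = 49 - 7*(-3) = 49 + 21 = 70)
(o + d)*19 = (-9 + 70)*19 = 61*19 = 1159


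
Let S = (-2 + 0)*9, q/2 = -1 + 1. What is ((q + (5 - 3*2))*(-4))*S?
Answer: -72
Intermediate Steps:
q = 0 (q = 2*(-1 + 1) = 2*0 = 0)
S = -18 (S = -2*9 = -18)
((q + (5 - 3*2))*(-4))*S = ((0 + (5 - 3*2))*(-4))*(-18) = ((0 + (5 - 6))*(-4))*(-18) = ((0 - 1)*(-4))*(-18) = -1*(-4)*(-18) = 4*(-18) = -72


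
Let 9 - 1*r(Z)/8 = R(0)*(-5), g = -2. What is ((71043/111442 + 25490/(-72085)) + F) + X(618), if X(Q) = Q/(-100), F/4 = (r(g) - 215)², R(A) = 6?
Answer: 755734461034481/20083241425 ≈ 37630.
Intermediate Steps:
r(Z) = 312 (r(Z) = 72 - 48*(-5) = 72 - 8*(-30) = 72 + 240 = 312)
F = 37636 (F = 4*(312 - 215)² = 4*97² = 4*9409 = 37636)
X(Q) = -Q/100 (X(Q) = Q*(-1/100) = -Q/100)
((71043/111442 + 25490/(-72085)) + F) + X(618) = ((71043/111442 + 25490/(-72085)) + 37636) - 1/100*618 = ((71043*(1/111442) + 25490*(-1/72085)) + 37636) - 309/50 = ((71043/111442 - 5098/14417) + 37636) - 309/50 = (456095615/1606659314 + 37636) - 309/50 = 60468686037319/1606659314 - 309/50 = 755734461034481/20083241425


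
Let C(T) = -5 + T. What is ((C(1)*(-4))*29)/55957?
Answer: 464/55957 ≈ 0.0082921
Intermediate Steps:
((C(1)*(-4))*29)/55957 = (((-5 + 1)*(-4))*29)/55957 = (-4*(-4)*29)*(1/55957) = (16*29)*(1/55957) = 464*(1/55957) = 464/55957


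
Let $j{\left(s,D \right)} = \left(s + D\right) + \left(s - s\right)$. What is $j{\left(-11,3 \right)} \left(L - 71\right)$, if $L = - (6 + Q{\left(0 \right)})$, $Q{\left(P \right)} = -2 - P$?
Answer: $600$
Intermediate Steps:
$L = -4$ ($L = - (6 - 2) = \left(-1\right) 4 = -4$)
$j{\left(s,D \right)} = D + s$ ($j{\left(s,D \right)} = \left(D + s\right) + 0 = D + s$)
$j{\left(-11,3 \right)} \left(L - 71\right) = \left(3 - 11\right) \left(-4 - 71\right) = \left(-8\right) \left(-75\right) = 600$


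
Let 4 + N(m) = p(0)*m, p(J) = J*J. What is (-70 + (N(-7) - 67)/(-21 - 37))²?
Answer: 15912121/3364 ≈ 4730.1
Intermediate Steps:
p(J) = J²
N(m) = -4 (N(m) = -4 + 0²*m = -4 + 0*m = -4 + 0 = -4)
(-70 + (N(-7) - 67)/(-21 - 37))² = (-70 + (-4 - 67)/(-21 - 37))² = (-70 - 71/(-58))² = (-70 - 71*(-1/58))² = (-70 + 71/58)² = (-3989/58)² = 15912121/3364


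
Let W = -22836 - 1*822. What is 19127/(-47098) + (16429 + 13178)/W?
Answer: -153911421/92853707 ≈ -1.6576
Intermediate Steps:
W = -23658 (W = -22836 - 822 = -23658)
19127/(-47098) + (16429 + 13178)/W = 19127/(-47098) + (16429 + 13178)/(-23658) = 19127*(-1/47098) + 29607*(-1/23658) = -19127/47098 - 9869/7886 = -153911421/92853707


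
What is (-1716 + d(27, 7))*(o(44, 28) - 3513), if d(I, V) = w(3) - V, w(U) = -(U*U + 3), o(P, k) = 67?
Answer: 5978810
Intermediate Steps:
w(U) = -3 - U**2 (w(U) = -(U**2 + 3) = -(3 + U**2) = -3 - U**2)
d(I, V) = -12 - V (d(I, V) = (-3 - 1*3**2) - V = (-3 - 1*9) - V = (-3 - 9) - V = -12 - V)
(-1716 + d(27, 7))*(o(44, 28) - 3513) = (-1716 + (-12 - 1*7))*(67 - 3513) = (-1716 + (-12 - 7))*(-3446) = (-1716 - 19)*(-3446) = -1735*(-3446) = 5978810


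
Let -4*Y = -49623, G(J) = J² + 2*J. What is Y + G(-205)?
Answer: 216083/4 ≈ 54021.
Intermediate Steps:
Y = 49623/4 (Y = -¼*(-49623) = 49623/4 ≈ 12406.)
Y + G(-205) = 49623/4 - 205*(2 - 205) = 49623/4 - 205*(-203) = 49623/4 + 41615 = 216083/4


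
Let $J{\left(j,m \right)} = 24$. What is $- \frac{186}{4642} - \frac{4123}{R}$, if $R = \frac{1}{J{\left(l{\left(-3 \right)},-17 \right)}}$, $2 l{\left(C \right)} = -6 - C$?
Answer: $- \frac{229667685}{2321} \approx -98952.0$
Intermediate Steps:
$l{\left(C \right)} = -3 - \frac{C}{2}$ ($l{\left(C \right)} = \frac{-6 - C}{2} = -3 - \frac{C}{2}$)
$R = \frac{1}{24} \approx 0.041667$
$- \frac{186}{4642} - \frac{4123}{R} = - \frac{186}{4642} - 4123 \frac{1}{\frac{1}{24}} = \left(-186\right) \frac{1}{4642} - 98952 = - \frac{93}{2321} - 98952 = - \frac{229667685}{2321}$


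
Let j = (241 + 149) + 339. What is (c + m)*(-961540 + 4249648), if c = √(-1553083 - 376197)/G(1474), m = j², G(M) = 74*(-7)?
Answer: 1747435403628 - 13152432*I*√30145/259 ≈ 1.7474e+12 - 8.8169e+6*I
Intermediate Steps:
j = 729 (j = 390 + 339 = 729)
G(M) = -518
m = 531441 (m = 729² = 531441)
c = -4*I*√30145/259 (c = √(-1553083 - 376197)/(-518) = √(-1929280)*(-1/518) = (8*I*√30145)*(-1/518) = -4*I*√30145/259 ≈ -2.6814*I)
(c + m)*(-961540 + 4249648) = (-4*I*√30145/259 + 531441)*(-961540 + 4249648) = (531441 - 4*I*√30145/259)*3288108 = 1747435403628 - 13152432*I*√30145/259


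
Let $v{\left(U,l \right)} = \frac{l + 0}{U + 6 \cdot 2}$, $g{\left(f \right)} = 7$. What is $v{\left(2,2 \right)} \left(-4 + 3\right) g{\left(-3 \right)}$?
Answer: $-1$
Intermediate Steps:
$v{\left(U,l \right)} = \frac{l}{12 + U}$ ($v{\left(U,l \right)} = \frac{l}{U + 12} = \frac{l}{12 + U}$)
$v{\left(2,2 \right)} \left(-4 + 3\right) g{\left(-3 \right)} = \frac{2}{12 + 2} \left(-4 + 3\right) 7 = \frac{2}{14} \left(-1\right) 7 = 2 \cdot \frac{1}{14} \left(-1\right) 7 = \frac{1}{7} \left(-1\right) 7 = \left(- \frac{1}{7}\right) 7 = -1$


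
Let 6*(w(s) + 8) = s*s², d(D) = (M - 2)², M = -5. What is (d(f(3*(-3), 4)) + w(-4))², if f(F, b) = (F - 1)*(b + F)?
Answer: 8281/9 ≈ 920.11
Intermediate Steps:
f(F, b) = (-1 + F)*(F + b)
d(D) = 49 (d(D) = (-5 - 2)² = (-7)² = 49)
w(s) = -8 + s³/6 (w(s) = -8 + (s*s²)/6 = -8 + s³/6)
(d(f(3*(-3), 4)) + w(-4))² = (49 + (-8 + (⅙)*(-4)³))² = (49 + (-8 + (⅙)*(-64)))² = (49 + (-8 - 32/3))² = (49 - 56/3)² = (91/3)² = 8281/9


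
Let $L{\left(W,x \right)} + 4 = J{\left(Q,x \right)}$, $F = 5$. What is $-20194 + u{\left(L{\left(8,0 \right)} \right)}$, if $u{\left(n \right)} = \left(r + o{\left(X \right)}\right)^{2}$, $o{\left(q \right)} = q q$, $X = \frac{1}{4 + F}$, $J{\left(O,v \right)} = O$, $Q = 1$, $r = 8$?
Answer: $- \frac{132071633}{6561} \approx -20130.0$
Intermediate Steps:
$X = \frac{1}{9}$ ($X = \frac{1}{4 + 5} = \frac{1}{9} \approx 0.11111$)
$L{\left(W,x \right)} = -3$ ($L{\left(W,x \right)} = -4 + 1 = -3$)
$o{\left(q \right)} = q^{2}$
$u{\left(n \right)} = \frac{421201}{6561}$ ($u{\left(n \right)} = \left(8 + \left(\frac{1}{9}\right)^{2}\right)^{2} = \left(8 + \frac{1}{81}\right)^{2} = \left(\frac{649}{81}\right)^{2} = \frac{421201}{6561}$)
$-20194 + u{\left(L{\left(8,0 \right)} \right)} = -20194 + \frac{421201}{6561} = - \frac{132071633}{6561}$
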